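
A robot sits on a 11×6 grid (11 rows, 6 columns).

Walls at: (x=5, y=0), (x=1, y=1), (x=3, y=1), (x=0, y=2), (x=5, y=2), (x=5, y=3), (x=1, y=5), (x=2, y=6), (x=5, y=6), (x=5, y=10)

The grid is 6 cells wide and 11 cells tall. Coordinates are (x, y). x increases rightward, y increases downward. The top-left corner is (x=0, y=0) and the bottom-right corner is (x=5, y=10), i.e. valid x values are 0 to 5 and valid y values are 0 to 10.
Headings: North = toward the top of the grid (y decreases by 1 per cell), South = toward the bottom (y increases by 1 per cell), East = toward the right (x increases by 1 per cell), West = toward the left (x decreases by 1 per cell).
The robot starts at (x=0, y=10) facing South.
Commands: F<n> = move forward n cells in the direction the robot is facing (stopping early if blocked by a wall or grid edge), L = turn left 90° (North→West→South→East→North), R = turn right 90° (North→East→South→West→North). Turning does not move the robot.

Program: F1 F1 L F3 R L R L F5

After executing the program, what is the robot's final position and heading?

Start: (x=0, y=10), facing South
  F1: move forward 0/1 (blocked), now at (x=0, y=10)
  F1: move forward 0/1 (blocked), now at (x=0, y=10)
  L: turn left, now facing East
  F3: move forward 3, now at (x=3, y=10)
  R: turn right, now facing South
  L: turn left, now facing East
  R: turn right, now facing South
  L: turn left, now facing East
  F5: move forward 1/5 (blocked), now at (x=4, y=10)
Final: (x=4, y=10), facing East

Answer: Final position: (x=4, y=10), facing East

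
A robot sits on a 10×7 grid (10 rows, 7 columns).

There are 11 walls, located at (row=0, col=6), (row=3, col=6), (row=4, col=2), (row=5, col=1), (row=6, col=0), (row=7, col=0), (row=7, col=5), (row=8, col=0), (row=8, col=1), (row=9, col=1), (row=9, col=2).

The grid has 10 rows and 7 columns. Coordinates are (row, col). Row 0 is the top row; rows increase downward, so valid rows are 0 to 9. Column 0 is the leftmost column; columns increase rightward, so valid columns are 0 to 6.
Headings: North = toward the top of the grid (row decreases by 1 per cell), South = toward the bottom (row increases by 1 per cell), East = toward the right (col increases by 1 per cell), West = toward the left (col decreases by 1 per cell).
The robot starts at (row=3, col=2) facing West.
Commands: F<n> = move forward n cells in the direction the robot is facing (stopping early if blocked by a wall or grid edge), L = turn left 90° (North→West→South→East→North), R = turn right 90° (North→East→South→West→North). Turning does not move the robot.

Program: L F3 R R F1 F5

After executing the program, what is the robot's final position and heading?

Answer: Final position: (row=0, col=2), facing North

Derivation:
Start: (row=3, col=2), facing West
  L: turn left, now facing South
  F3: move forward 0/3 (blocked), now at (row=3, col=2)
  R: turn right, now facing West
  R: turn right, now facing North
  F1: move forward 1, now at (row=2, col=2)
  F5: move forward 2/5 (blocked), now at (row=0, col=2)
Final: (row=0, col=2), facing North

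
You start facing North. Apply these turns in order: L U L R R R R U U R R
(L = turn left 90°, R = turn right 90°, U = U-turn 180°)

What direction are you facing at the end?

Answer: Final heading: South

Derivation:
Start: North
  L (left (90° counter-clockwise)) -> West
  U (U-turn (180°)) -> East
  L (left (90° counter-clockwise)) -> North
  R (right (90° clockwise)) -> East
  R (right (90° clockwise)) -> South
  R (right (90° clockwise)) -> West
  R (right (90° clockwise)) -> North
  U (U-turn (180°)) -> South
  U (U-turn (180°)) -> North
  R (right (90° clockwise)) -> East
  R (right (90° clockwise)) -> South
Final: South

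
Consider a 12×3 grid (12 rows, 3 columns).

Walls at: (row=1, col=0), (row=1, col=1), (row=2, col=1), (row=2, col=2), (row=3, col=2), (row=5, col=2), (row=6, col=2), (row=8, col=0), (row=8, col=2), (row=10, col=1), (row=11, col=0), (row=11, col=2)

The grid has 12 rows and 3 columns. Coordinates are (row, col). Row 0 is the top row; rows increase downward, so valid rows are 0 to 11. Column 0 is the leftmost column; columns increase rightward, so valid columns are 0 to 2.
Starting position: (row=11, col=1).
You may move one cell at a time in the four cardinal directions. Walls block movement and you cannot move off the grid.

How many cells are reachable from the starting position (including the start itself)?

BFS flood-fill from (row=11, col=1):
  Distance 0: (row=11, col=1)
Total reachable: 1 (grid has 24 open cells total)

Answer: Reachable cells: 1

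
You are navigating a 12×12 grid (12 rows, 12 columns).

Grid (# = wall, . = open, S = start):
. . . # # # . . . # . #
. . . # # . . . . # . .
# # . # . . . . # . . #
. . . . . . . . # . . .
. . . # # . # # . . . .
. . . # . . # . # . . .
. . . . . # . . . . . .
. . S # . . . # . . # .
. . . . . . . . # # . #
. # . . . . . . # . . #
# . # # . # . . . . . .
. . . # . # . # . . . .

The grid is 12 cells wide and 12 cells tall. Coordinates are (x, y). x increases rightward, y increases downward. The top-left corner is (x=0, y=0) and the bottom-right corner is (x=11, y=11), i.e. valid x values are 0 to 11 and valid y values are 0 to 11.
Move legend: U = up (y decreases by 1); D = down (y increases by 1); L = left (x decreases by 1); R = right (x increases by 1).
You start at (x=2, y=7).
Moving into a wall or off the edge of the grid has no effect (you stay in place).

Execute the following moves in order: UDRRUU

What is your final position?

Start: (x=2, y=7)
  U (up): (x=2, y=7) -> (x=2, y=6)
  D (down): (x=2, y=6) -> (x=2, y=7)
  R (right): blocked, stay at (x=2, y=7)
  R (right): blocked, stay at (x=2, y=7)
  U (up): (x=2, y=7) -> (x=2, y=6)
  U (up): (x=2, y=6) -> (x=2, y=5)
Final: (x=2, y=5)

Answer: Final position: (x=2, y=5)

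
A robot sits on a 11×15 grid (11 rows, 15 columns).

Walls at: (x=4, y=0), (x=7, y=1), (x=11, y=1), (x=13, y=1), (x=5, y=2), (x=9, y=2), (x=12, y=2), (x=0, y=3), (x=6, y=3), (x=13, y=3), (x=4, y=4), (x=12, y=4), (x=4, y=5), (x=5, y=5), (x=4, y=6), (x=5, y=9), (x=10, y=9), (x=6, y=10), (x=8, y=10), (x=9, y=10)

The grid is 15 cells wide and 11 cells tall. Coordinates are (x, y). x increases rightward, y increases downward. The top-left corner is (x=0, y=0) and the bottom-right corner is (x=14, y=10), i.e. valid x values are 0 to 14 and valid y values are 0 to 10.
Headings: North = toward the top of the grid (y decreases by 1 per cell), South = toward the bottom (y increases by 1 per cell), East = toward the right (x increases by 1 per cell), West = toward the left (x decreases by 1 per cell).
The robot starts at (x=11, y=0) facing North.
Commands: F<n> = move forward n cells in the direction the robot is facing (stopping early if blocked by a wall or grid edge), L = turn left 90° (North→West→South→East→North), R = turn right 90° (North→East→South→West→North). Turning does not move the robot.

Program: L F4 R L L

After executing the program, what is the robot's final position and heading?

Start: (x=11, y=0), facing North
  L: turn left, now facing West
  F4: move forward 4, now at (x=7, y=0)
  R: turn right, now facing North
  L: turn left, now facing West
  L: turn left, now facing South
Final: (x=7, y=0), facing South

Answer: Final position: (x=7, y=0), facing South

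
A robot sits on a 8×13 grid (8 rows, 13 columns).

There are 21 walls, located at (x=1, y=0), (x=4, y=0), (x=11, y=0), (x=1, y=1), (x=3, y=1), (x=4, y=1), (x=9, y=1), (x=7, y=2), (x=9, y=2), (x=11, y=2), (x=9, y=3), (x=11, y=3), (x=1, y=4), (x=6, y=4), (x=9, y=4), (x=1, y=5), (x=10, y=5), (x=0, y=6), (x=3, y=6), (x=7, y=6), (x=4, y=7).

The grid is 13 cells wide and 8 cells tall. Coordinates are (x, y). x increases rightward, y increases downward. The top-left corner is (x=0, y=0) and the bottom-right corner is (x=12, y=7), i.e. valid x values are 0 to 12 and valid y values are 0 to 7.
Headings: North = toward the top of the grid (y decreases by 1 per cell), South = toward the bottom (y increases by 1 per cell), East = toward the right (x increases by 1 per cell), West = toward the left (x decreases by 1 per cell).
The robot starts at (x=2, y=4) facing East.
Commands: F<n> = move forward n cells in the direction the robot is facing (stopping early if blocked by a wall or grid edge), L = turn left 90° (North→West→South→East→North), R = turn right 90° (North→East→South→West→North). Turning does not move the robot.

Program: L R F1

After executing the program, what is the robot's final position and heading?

Answer: Final position: (x=3, y=4), facing East

Derivation:
Start: (x=2, y=4), facing East
  L: turn left, now facing North
  R: turn right, now facing East
  F1: move forward 1, now at (x=3, y=4)
Final: (x=3, y=4), facing East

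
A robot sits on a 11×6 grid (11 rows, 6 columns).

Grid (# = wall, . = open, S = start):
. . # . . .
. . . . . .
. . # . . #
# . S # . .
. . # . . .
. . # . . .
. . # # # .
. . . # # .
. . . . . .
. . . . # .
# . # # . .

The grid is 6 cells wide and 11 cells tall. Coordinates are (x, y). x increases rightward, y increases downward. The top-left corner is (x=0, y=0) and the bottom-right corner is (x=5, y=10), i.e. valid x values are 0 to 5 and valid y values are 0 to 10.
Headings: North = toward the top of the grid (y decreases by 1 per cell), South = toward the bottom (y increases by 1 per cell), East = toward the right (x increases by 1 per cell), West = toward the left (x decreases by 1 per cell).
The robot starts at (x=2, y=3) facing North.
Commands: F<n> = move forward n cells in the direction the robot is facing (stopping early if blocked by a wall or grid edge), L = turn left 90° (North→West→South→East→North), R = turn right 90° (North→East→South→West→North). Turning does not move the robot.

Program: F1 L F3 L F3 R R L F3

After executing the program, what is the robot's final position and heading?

Start: (x=2, y=3), facing North
  F1: move forward 0/1 (blocked), now at (x=2, y=3)
  L: turn left, now facing West
  F3: move forward 1/3 (blocked), now at (x=1, y=3)
  L: turn left, now facing South
  F3: move forward 3, now at (x=1, y=6)
  R: turn right, now facing West
  R: turn right, now facing North
  L: turn left, now facing West
  F3: move forward 1/3 (blocked), now at (x=0, y=6)
Final: (x=0, y=6), facing West

Answer: Final position: (x=0, y=6), facing West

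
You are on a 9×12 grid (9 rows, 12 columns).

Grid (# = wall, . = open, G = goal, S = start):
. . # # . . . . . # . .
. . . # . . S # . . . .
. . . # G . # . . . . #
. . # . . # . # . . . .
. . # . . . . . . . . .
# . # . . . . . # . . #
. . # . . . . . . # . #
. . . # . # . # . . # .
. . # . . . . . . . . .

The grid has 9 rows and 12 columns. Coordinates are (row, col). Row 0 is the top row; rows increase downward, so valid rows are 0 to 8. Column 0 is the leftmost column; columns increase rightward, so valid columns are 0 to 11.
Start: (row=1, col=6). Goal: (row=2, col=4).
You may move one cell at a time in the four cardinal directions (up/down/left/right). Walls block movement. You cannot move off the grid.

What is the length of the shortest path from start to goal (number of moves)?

Answer: Shortest path length: 3

Derivation:
BFS from (row=1, col=6) until reaching (row=2, col=4):
  Distance 0: (row=1, col=6)
  Distance 1: (row=0, col=6), (row=1, col=5)
  Distance 2: (row=0, col=5), (row=0, col=7), (row=1, col=4), (row=2, col=5)
  Distance 3: (row=0, col=4), (row=0, col=8), (row=2, col=4)  <- goal reached here
One shortest path (3 moves): (row=1, col=6) -> (row=1, col=5) -> (row=1, col=4) -> (row=2, col=4)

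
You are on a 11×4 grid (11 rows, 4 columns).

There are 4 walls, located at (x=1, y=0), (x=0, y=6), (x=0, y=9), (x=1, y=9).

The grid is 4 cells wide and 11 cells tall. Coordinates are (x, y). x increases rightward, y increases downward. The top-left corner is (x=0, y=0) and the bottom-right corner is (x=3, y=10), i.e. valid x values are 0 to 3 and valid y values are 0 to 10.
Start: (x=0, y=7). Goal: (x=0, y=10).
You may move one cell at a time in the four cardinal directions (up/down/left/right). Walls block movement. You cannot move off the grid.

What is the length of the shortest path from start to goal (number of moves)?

BFS from (x=0, y=7) until reaching (x=0, y=10):
  Distance 0: (x=0, y=7)
  Distance 1: (x=1, y=7), (x=0, y=8)
  Distance 2: (x=1, y=6), (x=2, y=7), (x=1, y=8)
  Distance 3: (x=1, y=5), (x=2, y=6), (x=3, y=7), (x=2, y=8)
  Distance 4: (x=1, y=4), (x=0, y=5), (x=2, y=5), (x=3, y=6), (x=3, y=8), (x=2, y=9)
  Distance 5: (x=1, y=3), (x=0, y=4), (x=2, y=4), (x=3, y=5), (x=3, y=9), (x=2, y=10)
  Distance 6: (x=1, y=2), (x=0, y=3), (x=2, y=3), (x=3, y=4), (x=1, y=10), (x=3, y=10)
  Distance 7: (x=1, y=1), (x=0, y=2), (x=2, y=2), (x=3, y=3), (x=0, y=10)  <- goal reached here
One shortest path (7 moves): (x=0, y=7) -> (x=1, y=7) -> (x=2, y=7) -> (x=2, y=8) -> (x=2, y=9) -> (x=2, y=10) -> (x=1, y=10) -> (x=0, y=10)

Answer: Shortest path length: 7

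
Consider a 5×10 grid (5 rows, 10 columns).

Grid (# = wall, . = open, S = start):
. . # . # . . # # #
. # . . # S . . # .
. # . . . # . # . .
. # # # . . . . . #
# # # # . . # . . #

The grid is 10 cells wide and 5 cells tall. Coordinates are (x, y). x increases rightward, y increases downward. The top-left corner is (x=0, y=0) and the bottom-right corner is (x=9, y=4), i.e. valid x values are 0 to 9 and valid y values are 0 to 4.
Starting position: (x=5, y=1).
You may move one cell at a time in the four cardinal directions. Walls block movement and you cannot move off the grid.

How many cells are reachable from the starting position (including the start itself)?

BFS flood-fill from (x=5, y=1):
  Distance 0: (x=5, y=1)
  Distance 1: (x=5, y=0), (x=6, y=1)
  Distance 2: (x=6, y=0), (x=7, y=1), (x=6, y=2)
  Distance 3: (x=6, y=3)
  Distance 4: (x=5, y=3), (x=7, y=3)
  Distance 5: (x=4, y=3), (x=8, y=3), (x=5, y=4), (x=7, y=4)
  Distance 6: (x=4, y=2), (x=8, y=2), (x=4, y=4), (x=8, y=4)
  Distance 7: (x=3, y=2), (x=9, y=2)
  Distance 8: (x=3, y=1), (x=9, y=1), (x=2, y=2)
  Distance 9: (x=3, y=0), (x=2, y=1)
Total reachable: 24 (grid has 29 open cells total)

Answer: Reachable cells: 24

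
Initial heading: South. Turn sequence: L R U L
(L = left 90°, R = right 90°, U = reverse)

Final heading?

Start: South
  L (left (90° counter-clockwise)) -> East
  R (right (90° clockwise)) -> South
  U (U-turn (180°)) -> North
  L (left (90° counter-clockwise)) -> West
Final: West

Answer: Final heading: West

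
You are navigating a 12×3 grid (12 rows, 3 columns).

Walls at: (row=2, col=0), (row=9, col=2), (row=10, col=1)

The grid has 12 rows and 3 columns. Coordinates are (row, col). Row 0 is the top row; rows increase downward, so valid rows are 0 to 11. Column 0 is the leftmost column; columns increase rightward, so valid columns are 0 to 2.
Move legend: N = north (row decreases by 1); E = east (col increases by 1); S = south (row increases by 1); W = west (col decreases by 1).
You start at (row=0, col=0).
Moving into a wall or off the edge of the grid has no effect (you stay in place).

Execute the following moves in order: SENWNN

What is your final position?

Start: (row=0, col=0)
  S (south): (row=0, col=0) -> (row=1, col=0)
  E (east): (row=1, col=0) -> (row=1, col=1)
  N (north): (row=1, col=1) -> (row=0, col=1)
  W (west): (row=0, col=1) -> (row=0, col=0)
  N (north): blocked, stay at (row=0, col=0)
  N (north): blocked, stay at (row=0, col=0)
Final: (row=0, col=0)

Answer: Final position: (row=0, col=0)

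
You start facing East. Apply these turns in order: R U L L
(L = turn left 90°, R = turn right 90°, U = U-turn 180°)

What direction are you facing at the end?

Answer: Final heading: South

Derivation:
Start: East
  R (right (90° clockwise)) -> South
  U (U-turn (180°)) -> North
  L (left (90° counter-clockwise)) -> West
  L (left (90° counter-clockwise)) -> South
Final: South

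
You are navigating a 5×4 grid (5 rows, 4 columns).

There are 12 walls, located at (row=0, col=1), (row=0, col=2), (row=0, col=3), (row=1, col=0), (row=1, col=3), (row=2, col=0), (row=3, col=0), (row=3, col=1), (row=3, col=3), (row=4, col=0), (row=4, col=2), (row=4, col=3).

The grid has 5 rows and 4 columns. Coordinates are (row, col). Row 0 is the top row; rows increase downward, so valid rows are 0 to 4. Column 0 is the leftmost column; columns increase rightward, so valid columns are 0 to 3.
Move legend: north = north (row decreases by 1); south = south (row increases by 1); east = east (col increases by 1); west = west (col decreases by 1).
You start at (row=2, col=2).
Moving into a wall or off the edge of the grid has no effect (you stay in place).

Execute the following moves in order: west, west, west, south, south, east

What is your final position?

Answer: Final position: (row=2, col=2)

Derivation:
Start: (row=2, col=2)
  west (west): (row=2, col=2) -> (row=2, col=1)
  west (west): blocked, stay at (row=2, col=1)
  west (west): blocked, stay at (row=2, col=1)
  south (south): blocked, stay at (row=2, col=1)
  south (south): blocked, stay at (row=2, col=1)
  east (east): (row=2, col=1) -> (row=2, col=2)
Final: (row=2, col=2)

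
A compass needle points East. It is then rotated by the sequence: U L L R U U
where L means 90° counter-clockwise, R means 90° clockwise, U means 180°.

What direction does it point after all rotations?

Start: East
  U (U-turn (180°)) -> West
  L (left (90° counter-clockwise)) -> South
  L (left (90° counter-clockwise)) -> East
  R (right (90° clockwise)) -> South
  U (U-turn (180°)) -> North
  U (U-turn (180°)) -> South
Final: South

Answer: Final heading: South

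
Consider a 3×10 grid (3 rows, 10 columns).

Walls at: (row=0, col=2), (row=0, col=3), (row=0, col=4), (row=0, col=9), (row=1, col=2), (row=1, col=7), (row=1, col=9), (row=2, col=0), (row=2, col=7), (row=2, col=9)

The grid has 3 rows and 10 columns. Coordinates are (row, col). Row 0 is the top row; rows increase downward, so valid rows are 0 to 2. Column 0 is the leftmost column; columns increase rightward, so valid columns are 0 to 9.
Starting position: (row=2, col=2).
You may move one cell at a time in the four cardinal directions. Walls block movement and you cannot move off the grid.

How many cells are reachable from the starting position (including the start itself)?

Answer: Reachable cells: 20

Derivation:
BFS flood-fill from (row=2, col=2):
  Distance 0: (row=2, col=2)
  Distance 1: (row=2, col=1), (row=2, col=3)
  Distance 2: (row=1, col=1), (row=1, col=3), (row=2, col=4)
  Distance 3: (row=0, col=1), (row=1, col=0), (row=1, col=4), (row=2, col=5)
  Distance 4: (row=0, col=0), (row=1, col=5), (row=2, col=6)
  Distance 5: (row=0, col=5), (row=1, col=6)
  Distance 6: (row=0, col=6)
  Distance 7: (row=0, col=7)
  Distance 8: (row=0, col=8)
  Distance 9: (row=1, col=8)
  Distance 10: (row=2, col=8)
Total reachable: 20 (grid has 20 open cells total)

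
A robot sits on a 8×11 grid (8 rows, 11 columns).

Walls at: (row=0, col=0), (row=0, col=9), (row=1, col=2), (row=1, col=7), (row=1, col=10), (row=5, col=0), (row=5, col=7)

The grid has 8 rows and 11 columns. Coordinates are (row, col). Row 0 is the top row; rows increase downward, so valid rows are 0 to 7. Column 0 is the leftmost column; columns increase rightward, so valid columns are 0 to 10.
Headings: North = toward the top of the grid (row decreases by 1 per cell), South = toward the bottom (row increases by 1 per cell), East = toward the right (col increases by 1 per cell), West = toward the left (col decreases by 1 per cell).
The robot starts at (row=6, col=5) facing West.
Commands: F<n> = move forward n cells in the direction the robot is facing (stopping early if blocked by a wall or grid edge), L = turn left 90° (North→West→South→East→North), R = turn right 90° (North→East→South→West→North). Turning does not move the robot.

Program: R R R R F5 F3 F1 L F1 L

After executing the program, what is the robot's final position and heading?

Start: (row=6, col=5), facing West
  R: turn right, now facing North
  R: turn right, now facing East
  R: turn right, now facing South
  R: turn right, now facing West
  F5: move forward 5, now at (row=6, col=0)
  F3: move forward 0/3 (blocked), now at (row=6, col=0)
  F1: move forward 0/1 (blocked), now at (row=6, col=0)
  L: turn left, now facing South
  F1: move forward 1, now at (row=7, col=0)
  L: turn left, now facing East
Final: (row=7, col=0), facing East

Answer: Final position: (row=7, col=0), facing East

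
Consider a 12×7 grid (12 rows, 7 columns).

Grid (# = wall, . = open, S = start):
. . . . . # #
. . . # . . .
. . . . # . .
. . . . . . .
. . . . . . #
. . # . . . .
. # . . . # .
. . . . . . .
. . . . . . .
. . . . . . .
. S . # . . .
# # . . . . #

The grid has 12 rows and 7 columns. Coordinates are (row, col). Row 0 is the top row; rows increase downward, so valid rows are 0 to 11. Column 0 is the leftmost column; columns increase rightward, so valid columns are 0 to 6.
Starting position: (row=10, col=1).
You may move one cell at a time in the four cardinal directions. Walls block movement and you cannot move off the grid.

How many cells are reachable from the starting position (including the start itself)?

Answer: Reachable cells: 72

Derivation:
BFS flood-fill from (row=10, col=1):
  Distance 0: (row=10, col=1)
  Distance 1: (row=9, col=1), (row=10, col=0), (row=10, col=2)
  Distance 2: (row=8, col=1), (row=9, col=0), (row=9, col=2), (row=11, col=2)
  Distance 3: (row=7, col=1), (row=8, col=0), (row=8, col=2), (row=9, col=3), (row=11, col=3)
  Distance 4: (row=7, col=0), (row=7, col=2), (row=8, col=3), (row=9, col=4), (row=11, col=4)
  Distance 5: (row=6, col=0), (row=6, col=2), (row=7, col=3), (row=8, col=4), (row=9, col=5), (row=10, col=4), (row=11, col=5)
  Distance 6: (row=5, col=0), (row=6, col=3), (row=7, col=4), (row=8, col=5), (row=9, col=6), (row=10, col=5)
  Distance 7: (row=4, col=0), (row=5, col=1), (row=5, col=3), (row=6, col=4), (row=7, col=5), (row=8, col=6), (row=10, col=6)
  Distance 8: (row=3, col=0), (row=4, col=1), (row=4, col=3), (row=5, col=4), (row=7, col=6)
  Distance 9: (row=2, col=0), (row=3, col=1), (row=3, col=3), (row=4, col=2), (row=4, col=4), (row=5, col=5), (row=6, col=6)
  Distance 10: (row=1, col=0), (row=2, col=1), (row=2, col=3), (row=3, col=2), (row=3, col=4), (row=4, col=5), (row=5, col=6)
  Distance 11: (row=0, col=0), (row=1, col=1), (row=2, col=2), (row=3, col=5)
  Distance 12: (row=0, col=1), (row=1, col=2), (row=2, col=5), (row=3, col=6)
  Distance 13: (row=0, col=2), (row=1, col=5), (row=2, col=6)
  Distance 14: (row=0, col=3), (row=1, col=4), (row=1, col=6)
  Distance 15: (row=0, col=4)
Total reachable: 72 (grid has 72 open cells total)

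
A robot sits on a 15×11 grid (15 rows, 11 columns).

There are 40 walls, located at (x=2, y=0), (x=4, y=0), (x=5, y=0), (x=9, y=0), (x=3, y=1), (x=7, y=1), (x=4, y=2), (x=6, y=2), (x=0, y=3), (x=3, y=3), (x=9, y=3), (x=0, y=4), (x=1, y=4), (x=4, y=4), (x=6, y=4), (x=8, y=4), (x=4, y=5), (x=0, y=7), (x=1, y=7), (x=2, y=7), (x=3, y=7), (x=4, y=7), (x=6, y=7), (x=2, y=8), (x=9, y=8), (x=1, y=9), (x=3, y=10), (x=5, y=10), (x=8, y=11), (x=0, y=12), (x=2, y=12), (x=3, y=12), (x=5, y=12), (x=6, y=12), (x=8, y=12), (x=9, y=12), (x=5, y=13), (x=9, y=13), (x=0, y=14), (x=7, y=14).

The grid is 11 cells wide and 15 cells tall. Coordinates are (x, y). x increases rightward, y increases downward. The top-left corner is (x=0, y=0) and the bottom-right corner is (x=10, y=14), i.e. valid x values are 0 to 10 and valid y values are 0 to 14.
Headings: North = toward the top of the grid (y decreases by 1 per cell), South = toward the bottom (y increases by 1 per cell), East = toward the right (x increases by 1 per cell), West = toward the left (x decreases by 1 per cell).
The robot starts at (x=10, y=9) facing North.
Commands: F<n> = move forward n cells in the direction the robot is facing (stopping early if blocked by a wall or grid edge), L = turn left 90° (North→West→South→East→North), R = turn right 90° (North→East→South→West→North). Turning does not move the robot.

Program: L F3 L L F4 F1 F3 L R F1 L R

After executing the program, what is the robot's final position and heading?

Start: (x=10, y=9), facing North
  L: turn left, now facing West
  F3: move forward 3, now at (x=7, y=9)
  L: turn left, now facing South
  L: turn left, now facing East
  F4: move forward 3/4 (blocked), now at (x=10, y=9)
  F1: move forward 0/1 (blocked), now at (x=10, y=9)
  F3: move forward 0/3 (blocked), now at (x=10, y=9)
  L: turn left, now facing North
  R: turn right, now facing East
  F1: move forward 0/1 (blocked), now at (x=10, y=9)
  L: turn left, now facing North
  R: turn right, now facing East
Final: (x=10, y=9), facing East

Answer: Final position: (x=10, y=9), facing East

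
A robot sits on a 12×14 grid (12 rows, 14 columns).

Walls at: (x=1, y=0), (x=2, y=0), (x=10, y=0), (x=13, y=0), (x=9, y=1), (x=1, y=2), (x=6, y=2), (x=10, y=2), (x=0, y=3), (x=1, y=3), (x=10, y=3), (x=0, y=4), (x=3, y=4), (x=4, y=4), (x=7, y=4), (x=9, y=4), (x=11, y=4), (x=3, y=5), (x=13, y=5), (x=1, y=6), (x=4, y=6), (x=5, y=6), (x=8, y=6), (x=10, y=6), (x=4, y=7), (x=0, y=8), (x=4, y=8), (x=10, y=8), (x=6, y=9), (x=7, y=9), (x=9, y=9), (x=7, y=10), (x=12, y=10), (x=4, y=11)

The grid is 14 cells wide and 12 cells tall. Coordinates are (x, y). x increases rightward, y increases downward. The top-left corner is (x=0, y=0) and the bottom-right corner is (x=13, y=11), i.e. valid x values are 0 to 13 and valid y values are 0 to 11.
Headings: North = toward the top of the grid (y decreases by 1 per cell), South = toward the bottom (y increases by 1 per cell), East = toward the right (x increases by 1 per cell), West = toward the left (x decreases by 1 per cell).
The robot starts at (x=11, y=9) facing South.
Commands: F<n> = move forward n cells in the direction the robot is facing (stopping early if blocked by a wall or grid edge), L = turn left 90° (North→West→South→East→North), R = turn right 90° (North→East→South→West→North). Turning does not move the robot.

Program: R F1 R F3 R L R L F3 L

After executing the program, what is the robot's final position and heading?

Answer: Final position: (x=10, y=9), facing West

Derivation:
Start: (x=11, y=9), facing South
  R: turn right, now facing West
  F1: move forward 1, now at (x=10, y=9)
  R: turn right, now facing North
  F3: move forward 0/3 (blocked), now at (x=10, y=9)
  R: turn right, now facing East
  L: turn left, now facing North
  R: turn right, now facing East
  L: turn left, now facing North
  F3: move forward 0/3 (blocked), now at (x=10, y=9)
  L: turn left, now facing West
Final: (x=10, y=9), facing West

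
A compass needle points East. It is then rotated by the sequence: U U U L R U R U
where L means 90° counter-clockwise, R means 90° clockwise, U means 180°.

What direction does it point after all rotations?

Answer: Final heading: North

Derivation:
Start: East
  U (U-turn (180°)) -> West
  U (U-turn (180°)) -> East
  U (U-turn (180°)) -> West
  L (left (90° counter-clockwise)) -> South
  R (right (90° clockwise)) -> West
  U (U-turn (180°)) -> East
  R (right (90° clockwise)) -> South
  U (U-turn (180°)) -> North
Final: North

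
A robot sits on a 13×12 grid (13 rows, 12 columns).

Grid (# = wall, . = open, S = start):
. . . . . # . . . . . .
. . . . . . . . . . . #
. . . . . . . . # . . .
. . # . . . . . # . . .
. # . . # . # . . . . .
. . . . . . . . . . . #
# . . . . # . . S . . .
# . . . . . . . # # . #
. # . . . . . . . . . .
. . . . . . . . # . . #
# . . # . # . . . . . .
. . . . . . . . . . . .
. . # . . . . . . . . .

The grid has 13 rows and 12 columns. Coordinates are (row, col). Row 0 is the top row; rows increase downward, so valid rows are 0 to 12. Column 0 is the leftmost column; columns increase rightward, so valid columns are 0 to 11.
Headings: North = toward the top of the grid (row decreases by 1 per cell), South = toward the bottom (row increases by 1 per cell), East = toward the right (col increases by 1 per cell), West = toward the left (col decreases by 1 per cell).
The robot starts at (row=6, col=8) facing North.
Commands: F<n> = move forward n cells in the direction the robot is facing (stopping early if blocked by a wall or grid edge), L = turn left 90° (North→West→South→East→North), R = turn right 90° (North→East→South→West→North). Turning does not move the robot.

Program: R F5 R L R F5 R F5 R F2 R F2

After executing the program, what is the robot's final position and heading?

Answer: Final position: (row=5, col=8), facing East

Derivation:
Start: (row=6, col=8), facing North
  R: turn right, now facing East
  F5: move forward 3/5 (blocked), now at (row=6, col=11)
  R: turn right, now facing South
  L: turn left, now facing East
  R: turn right, now facing South
  F5: move forward 0/5 (blocked), now at (row=6, col=11)
  R: turn right, now facing West
  F5: move forward 5, now at (row=6, col=6)
  R: turn right, now facing North
  F2: move forward 1/2 (blocked), now at (row=5, col=6)
  R: turn right, now facing East
  F2: move forward 2, now at (row=5, col=8)
Final: (row=5, col=8), facing East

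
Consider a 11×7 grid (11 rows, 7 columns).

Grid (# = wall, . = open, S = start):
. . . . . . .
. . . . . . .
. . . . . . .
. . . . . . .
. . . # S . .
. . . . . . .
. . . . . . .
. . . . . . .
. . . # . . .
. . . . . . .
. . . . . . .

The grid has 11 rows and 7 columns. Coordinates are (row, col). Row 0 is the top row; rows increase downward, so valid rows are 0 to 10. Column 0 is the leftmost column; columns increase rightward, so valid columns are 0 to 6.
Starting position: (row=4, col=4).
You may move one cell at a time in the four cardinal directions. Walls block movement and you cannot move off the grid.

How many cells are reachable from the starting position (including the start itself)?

Answer: Reachable cells: 75

Derivation:
BFS flood-fill from (row=4, col=4):
  Distance 0: (row=4, col=4)
  Distance 1: (row=3, col=4), (row=4, col=5), (row=5, col=4)
  Distance 2: (row=2, col=4), (row=3, col=3), (row=3, col=5), (row=4, col=6), (row=5, col=3), (row=5, col=5), (row=6, col=4)
  Distance 3: (row=1, col=4), (row=2, col=3), (row=2, col=5), (row=3, col=2), (row=3, col=6), (row=5, col=2), (row=5, col=6), (row=6, col=3), (row=6, col=5), (row=7, col=4)
  Distance 4: (row=0, col=4), (row=1, col=3), (row=1, col=5), (row=2, col=2), (row=2, col=6), (row=3, col=1), (row=4, col=2), (row=5, col=1), (row=6, col=2), (row=6, col=6), (row=7, col=3), (row=7, col=5), (row=8, col=4)
  Distance 5: (row=0, col=3), (row=0, col=5), (row=1, col=2), (row=1, col=6), (row=2, col=1), (row=3, col=0), (row=4, col=1), (row=5, col=0), (row=6, col=1), (row=7, col=2), (row=7, col=6), (row=8, col=5), (row=9, col=4)
  Distance 6: (row=0, col=2), (row=0, col=6), (row=1, col=1), (row=2, col=0), (row=4, col=0), (row=6, col=0), (row=7, col=1), (row=8, col=2), (row=8, col=6), (row=9, col=3), (row=9, col=5), (row=10, col=4)
  Distance 7: (row=0, col=1), (row=1, col=0), (row=7, col=0), (row=8, col=1), (row=9, col=2), (row=9, col=6), (row=10, col=3), (row=10, col=5)
  Distance 8: (row=0, col=0), (row=8, col=0), (row=9, col=1), (row=10, col=2), (row=10, col=6)
  Distance 9: (row=9, col=0), (row=10, col=1)
  Distance 10: (row=10, col=0)
Total reachable: 75 (grid has 75 open cells total)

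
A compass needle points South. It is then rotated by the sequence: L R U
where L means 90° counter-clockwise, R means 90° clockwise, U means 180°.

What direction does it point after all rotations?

Answer: Final heading: North

Derivation:
Start: South
  L (left (90° counter-clockwise)) -> East
  R (right (90° clockwise)) -> South
  U (U-turn (180°)) -> North
Final: North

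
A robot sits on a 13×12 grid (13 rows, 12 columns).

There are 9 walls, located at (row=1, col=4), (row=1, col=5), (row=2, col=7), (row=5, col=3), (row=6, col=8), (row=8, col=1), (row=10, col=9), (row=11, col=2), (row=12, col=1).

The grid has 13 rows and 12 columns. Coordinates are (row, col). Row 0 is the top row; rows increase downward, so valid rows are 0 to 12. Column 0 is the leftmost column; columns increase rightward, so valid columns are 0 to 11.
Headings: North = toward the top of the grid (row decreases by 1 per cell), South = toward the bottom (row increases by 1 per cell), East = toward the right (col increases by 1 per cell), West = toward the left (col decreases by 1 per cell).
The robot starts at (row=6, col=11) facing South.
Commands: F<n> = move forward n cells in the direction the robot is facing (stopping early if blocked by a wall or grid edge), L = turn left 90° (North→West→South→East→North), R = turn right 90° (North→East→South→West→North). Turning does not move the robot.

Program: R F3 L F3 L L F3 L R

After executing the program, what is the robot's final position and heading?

Start: (row=6, col=11), facing South
  R: turn right, now facing West
  F3: move forward 2/3 (blocked), now at (row=6, col=9)
  L: turn left, now facing South
  F3: move forward 3, now at (row=9, col=9)
  L: turn left, now facing East
  L: turn left, now facing North
  F3: move forward 3, now at (row=6, col=9)
  L: turn left, now facing West
  R: turn right, now facing North
Final: (row=6, col=9), facing North

Answer: Final position: (row=6, col=9), facing North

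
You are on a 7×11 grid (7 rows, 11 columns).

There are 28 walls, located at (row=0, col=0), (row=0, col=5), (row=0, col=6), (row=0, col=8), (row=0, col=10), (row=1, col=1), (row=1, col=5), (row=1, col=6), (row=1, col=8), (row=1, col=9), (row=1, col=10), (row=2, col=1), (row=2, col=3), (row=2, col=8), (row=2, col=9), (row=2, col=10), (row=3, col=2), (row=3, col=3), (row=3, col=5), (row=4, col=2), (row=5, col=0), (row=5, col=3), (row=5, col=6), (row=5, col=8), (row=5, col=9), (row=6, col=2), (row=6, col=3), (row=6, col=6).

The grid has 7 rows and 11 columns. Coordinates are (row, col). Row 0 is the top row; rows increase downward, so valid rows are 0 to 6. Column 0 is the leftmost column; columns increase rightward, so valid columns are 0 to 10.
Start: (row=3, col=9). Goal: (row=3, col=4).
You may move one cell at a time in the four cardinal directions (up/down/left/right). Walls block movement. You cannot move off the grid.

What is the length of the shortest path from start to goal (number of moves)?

Answer: Shortest path length: 7

Derivation:
BFS from (row=3, col=9) until reaching (row=3, col=4):
  Distance 0: (row=3, col=9)
  Distance 1: (row=3, col=8), (row=3, col=10), (row=4, col=9)
  Distance 2: (row=3, col=7), (row=4, col=8), (row=4, col=10)
  Distance 3: (row=2, col=7), (row=3, col=6), (row=4, col=7), (row=5, col=10)
  Distance 4: (row=1, col=7), (row=2, col=6), (row=4, col=6), (row=5, col=7), (row=6, col=10)
  Distance 5: (row=0, col=7), (row=2, col=5), (row=4, col=5), (row=6, col=7), (row=6, col=9)
  Distance 6: (row=2, col=4), (row=4, col=4), (row=5, col=5), (row=6, col=8)
  Distance 7: (row=1, col=4), (row=3, col=4), (row=4, col=3), (row=5, col=4), (row=6, col=5)  <- goal reached here
One shortest path (7 moves): (row=3, col=9) -> (row=3, col=8) -> (row=3, col=7) -> (row=3, col=6) -> (row=2, col=6) -> (row=2, col=5) -> (row=2, col=4) -> (row=3, col=4)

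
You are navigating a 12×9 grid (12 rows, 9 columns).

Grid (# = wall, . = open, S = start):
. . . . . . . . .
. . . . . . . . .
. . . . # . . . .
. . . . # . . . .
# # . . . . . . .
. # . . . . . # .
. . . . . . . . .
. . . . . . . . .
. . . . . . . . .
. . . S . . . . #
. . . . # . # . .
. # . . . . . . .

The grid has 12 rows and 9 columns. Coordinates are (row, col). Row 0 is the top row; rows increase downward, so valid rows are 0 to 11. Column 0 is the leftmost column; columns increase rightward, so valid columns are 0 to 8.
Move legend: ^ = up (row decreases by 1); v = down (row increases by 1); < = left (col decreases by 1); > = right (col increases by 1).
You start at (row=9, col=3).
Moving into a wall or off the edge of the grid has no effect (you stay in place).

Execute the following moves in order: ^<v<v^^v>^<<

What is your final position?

Answer: Final position: (row=8, col=0)

Derivation:
Start: (row=9, col=3)
  ^ (up): (row=9, col=3) -> (row=8, col=3)
  < (left): (row=8, col=3) -> (row=8, col=2)
  v (down): (row=8, col=2) -> (row=9, col=2)
  < (left): (row=9, col=2) -> (row=9, col=1)
  v (down): (row=9, col=1) -> (row=10, col=1)
  ^ (up): (row=10, col=1) -> (row=9, col=1)
  ^ (up): (row=9, col=1) -> (row=8, col=1)
  v (down): (row=8, col=1) -> (row=9, col=1)
  > (right): (row=9, col=1) -> (row=9, col=2)
  ^ (up): (row=9, col=2) -> (row=8, col=2)
  < (left): (row=8, col=2) -> (row=8, col=1)
  < (left): (row=8, col=1) -> (row=8, col=0)
Final: (row=8, col=0)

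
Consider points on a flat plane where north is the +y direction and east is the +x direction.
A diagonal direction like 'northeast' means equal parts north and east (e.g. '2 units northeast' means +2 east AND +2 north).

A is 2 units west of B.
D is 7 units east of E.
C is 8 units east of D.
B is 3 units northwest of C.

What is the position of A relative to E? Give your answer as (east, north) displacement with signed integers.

Place E at the origin (east=0, north=0).
  D is 7 units east of E: delta (east=+7, north=+0); D at (east=7, north=0).
  C is 8 units east of D: delta (east=+8, north=+0); C at (east=15, north=0).
  B is 3 units northwest of C: delta (east=-3, north=+3); B at (east=12, north=3).
  A is 2 units west of B: delta (east=-2, north=+0); A at (east=10, north=3).
Therefore A relative to E: (east=10, north=3).

Answer: A is at (east=10, north=3) relative to E.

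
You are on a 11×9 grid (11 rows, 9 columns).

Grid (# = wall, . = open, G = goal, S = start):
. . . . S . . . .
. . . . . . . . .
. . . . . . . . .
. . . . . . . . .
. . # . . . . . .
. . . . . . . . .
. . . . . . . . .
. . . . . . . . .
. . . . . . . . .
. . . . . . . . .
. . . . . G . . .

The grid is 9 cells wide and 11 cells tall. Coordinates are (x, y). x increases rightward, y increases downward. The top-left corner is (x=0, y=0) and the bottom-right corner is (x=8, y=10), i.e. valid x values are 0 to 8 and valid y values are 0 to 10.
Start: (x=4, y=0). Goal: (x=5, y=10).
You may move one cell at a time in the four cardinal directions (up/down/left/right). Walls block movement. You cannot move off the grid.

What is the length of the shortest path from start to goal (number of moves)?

BFS from (x=4, y=0) until reaching (x=5, y=10):
  Distance 0: (x=4, y=0)
  Distance 1: (x=3, y=0), (x=5, y=0), (x=4, y=1)
  Distance 2: (x=2, y=0), (x=6, y=0), (x=3, y=1), (x=5, y=1), (x=4, y=2)
  Distance 3: (x=1, y=0), (x=7, y=0), (x=2, y=1), (x=6, y=1), (x=3, y=2), (x=5, y=2), (x=4, y=3)
  Distance 4: (x=0, y=0), (x=8, y=0), (x=1, y=1), (x=7, y=1), (x=2, y=2), (x=6, y=2), (x=3, y=3), (x=5, y=3), (x=4, y=4)
  Distance 5: (x=0, y=1), (x=8, y=1), (x=1, y=2), (x=7, y=2), (x=2, y=3), (x=6, y=3), (x=3, y=4), (x=5, y=4), (x=4, y=5)
  Distance 6: (x=0, y=2), (x=8, y=2), (x=1, y=3), (x=7, y=3), (x=6, y=4), (x=3, y=5), (x=5, y=5), (x=4, y=6)
  Distance 7: (x=0, y=3), (x=8, y=3), (x=1, y=4), (x=7, y=4), (x=2, y=5), (x=6, y=5), (x=3, y=6), (x=5, y=6), (x=4, y=7)
  Distance 8: (x=0, y=4), (x=8, y=4), (x=1, y=5), (x=7, y=5), (x=2, y=6), (x=6, y=6), (x=3, y=7), (x=5, y=7), (x=4, y=8)
  Distance 9: (x=0, y=5), (x=8, y=5), (x=1, y=6), (x=7, y=6), (x=2, y=7), (x=6, y=7), (x=3, y=8), (x=5, y=8), (x=4, y=9)
  Distance 10: (x=0, y=6), (x=8, y=6), (x=1, y=7), (x=7, y=7), (x=2, y=8), (x=6, y=8), (x=3, y=9), (x=5, y=9), (x=4, y=10)
  Distance 11: (x=0, y=7), (x=8, y=7), (x=1, y=8), (x=7, y=8), (x=2, y=9), (x=6, y=9), (x=3, y=10), (x=5, y=10)  <- goal reached here
One shortest path (11 moves): (x=4, y=0) -> (x=5, y=0) -> (x=5, y=1) -> (x=5, y=2) -> (x=5, y=3) -> (x=5, y=4) -> (x=5, y=5) -> (x=5, y=6) -> (x=5, y=7) -> (x=5, y=8) -> (x=5, y=9) -> (x=5, y=10)

Answer: Shortest path length: 11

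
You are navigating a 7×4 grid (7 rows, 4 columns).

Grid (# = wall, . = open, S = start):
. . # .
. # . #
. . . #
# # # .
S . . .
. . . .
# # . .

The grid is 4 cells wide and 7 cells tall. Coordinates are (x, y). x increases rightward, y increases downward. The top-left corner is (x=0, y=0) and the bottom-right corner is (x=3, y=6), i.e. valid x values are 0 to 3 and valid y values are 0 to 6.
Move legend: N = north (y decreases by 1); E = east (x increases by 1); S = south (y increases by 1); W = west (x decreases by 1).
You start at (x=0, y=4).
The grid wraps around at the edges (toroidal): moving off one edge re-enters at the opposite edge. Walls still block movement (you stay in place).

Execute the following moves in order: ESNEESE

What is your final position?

Start: (x=0, y=4)
  E (east): (x=0, y=4) -> (x=1, y=4)
  S (south): (x=1, y=4) -> (x=1, y=5)
  N (north): (x=1, y=5) -> (x=1, y=4)
  E (east): (x=1, y=4) -> (x=2, y=4)
  E (east): (x=2, y=4) -> (x=3, y=4)
  S (south): (x=3, y=4) -> (x=3, y=5)
  E (east): (x=3, y=5) -> (x=0, y=5)
Final: (x=0, y=5)

Answer: Final position: (x=0, y=5)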